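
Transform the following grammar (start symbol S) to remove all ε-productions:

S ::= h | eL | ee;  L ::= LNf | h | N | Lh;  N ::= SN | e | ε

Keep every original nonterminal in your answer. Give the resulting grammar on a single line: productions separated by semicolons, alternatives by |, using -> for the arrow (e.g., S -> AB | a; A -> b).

S -> e | h | eL | ee; L -> N | f | h | Lf | Lh | Nf | LNf; N -> S | e | SN

Nullable set: {L, N}.
S -> eL: L nullable, giving e | eL.
L -> LNf: L, N nullable, giving LNf | Lf | Nf | f.
L -> Lh: L nullable, giving Lh | h.
L -> N: N nullable, giving N.
Drop N -> ε.
N -> SN: N nullable, giving S | SN.
Unchanged (no nullable symbols): S -> ee; S -> h; L -> h; N -> e.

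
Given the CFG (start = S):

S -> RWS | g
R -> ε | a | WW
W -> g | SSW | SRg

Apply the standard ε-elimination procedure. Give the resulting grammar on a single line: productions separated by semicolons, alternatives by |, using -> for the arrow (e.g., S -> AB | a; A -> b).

Nullable set: {R}.
S -> RWS: R nullable, giving RWS | WS.
Drop R -> ε.
W -> SRg: R nullable, giving SRg | Sg.
Unchanged (no nullable symbols): S -> g; R -> WW; R -> a; W -> SSW; W -> g.

S -> g | WS | RWS; R -> a | WW; W -> g | Sg | SRg | SSW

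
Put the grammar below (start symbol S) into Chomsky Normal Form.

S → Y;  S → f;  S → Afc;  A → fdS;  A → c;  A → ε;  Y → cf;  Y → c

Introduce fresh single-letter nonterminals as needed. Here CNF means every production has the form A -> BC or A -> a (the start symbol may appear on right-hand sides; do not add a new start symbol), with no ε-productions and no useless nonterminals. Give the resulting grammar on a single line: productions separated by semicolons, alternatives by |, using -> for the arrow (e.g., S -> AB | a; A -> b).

Nullable: {A}; after ε-elimination: S -> Y | f | fc | Afc; A -> c | fdS; Y -> c | cf.
After unit-elimination: S -> c | f | cf | fc | Afc; A -> c | fdS; Y -> c | cf.
TERM: introduce D -> c, C -> d, B -> f and substitute in every rule of length ≥2.
BIN: A -> BCS becomes A -> BE, E -> CS; S -> ABD becomes S -> AF, F -> BD.
Drop unreachable/unproductive: Y.

S -> c | f | AF | BD | DB; A -> c | BE; B -> f; C -> d; D -> c; E -> CS; F -> BD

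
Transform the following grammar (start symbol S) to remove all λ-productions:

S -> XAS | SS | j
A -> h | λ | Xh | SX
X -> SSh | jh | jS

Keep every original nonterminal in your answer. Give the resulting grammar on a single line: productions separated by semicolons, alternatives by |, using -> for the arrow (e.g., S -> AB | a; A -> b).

Nullable set: {A}.
S -> XAS: A nullable, giving XAS | XS.
Drop A -> λ.
Unchanged (no nullable symbols): S -> SS; S -> j; A -> SX; A -> Xh; A -> h; X -> SSh; X -> jS; X -> jh.

S -> j | SS | XS | XAS; A -> h | SX | Xh; X -> jS | jh | SSh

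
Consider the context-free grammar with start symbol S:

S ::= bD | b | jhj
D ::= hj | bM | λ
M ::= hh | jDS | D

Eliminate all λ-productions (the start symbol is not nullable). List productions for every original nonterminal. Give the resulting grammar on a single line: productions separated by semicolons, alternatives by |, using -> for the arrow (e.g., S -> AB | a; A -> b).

S -> b | bD | jhj; D -> b | bM | hj; M -> D | hh | jS | jDS

Nullable set: {D, M}.
S -> bD: D nullable, giving b | bD.
Drop D -> λ.
D -> bM: M nullable, giving b | bM.
M -> D: D nullable, giving D.
M -> jDS: D nullable, giving jDS | jS.
Unchanged (no nullable symbols): S -> b; S -> jhj; D -> hj; M -> hh.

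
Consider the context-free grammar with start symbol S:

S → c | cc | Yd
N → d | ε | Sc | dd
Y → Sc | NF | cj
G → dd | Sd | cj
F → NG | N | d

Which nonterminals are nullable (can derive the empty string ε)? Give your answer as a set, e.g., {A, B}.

Directly nullable (have an ε-rule): {N}.
F is nullable via F -> N (every symbol on the right is already known nullable).
Y is nullable via Y -> NF (every symbol on the right is already known nullable).
Not nullable: G, S — each has a terminal in every rule's right-hand side or depends on a non-nullable symbol.

{F, N, Y}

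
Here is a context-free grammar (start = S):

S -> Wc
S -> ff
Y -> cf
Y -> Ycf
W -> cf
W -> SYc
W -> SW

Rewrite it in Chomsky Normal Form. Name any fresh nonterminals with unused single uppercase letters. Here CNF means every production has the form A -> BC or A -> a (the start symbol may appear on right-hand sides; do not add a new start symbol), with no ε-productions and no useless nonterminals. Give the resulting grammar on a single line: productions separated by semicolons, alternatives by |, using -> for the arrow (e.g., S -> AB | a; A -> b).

S -> BB | WA; A -> c; B -> f; C -> YA; D -> AB; W -> AB | SC | SW; Y -> AB | YD

No ε-productions.
No unit productions to eliminate.
TERM: introduce A -> c, B -> f and substitute in every rule of length ≥2.
BIN: W -> SYA becomes W -> SC, C -> YA; Y -> YAB becomes Y -> YD, D -> AB.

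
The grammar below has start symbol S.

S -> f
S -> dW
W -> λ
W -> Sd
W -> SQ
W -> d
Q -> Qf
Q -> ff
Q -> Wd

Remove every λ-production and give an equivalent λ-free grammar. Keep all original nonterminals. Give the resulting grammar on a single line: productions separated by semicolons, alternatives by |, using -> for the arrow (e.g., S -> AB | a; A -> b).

S -> d | f | dW; Q -> d | Qf | Wd | ff; W -> d | SQ | Sd

Nullable set: {W}.
S -> dW: W nullable, giving d | dW.
Q -> Wd: W nullable, giving Wd | d.
Drop W -> λ.
Unchanged (no nullable symbols): S -> f; Q -> Qf; Q -> ff; W -> SQ; W -> Sd; W -> d.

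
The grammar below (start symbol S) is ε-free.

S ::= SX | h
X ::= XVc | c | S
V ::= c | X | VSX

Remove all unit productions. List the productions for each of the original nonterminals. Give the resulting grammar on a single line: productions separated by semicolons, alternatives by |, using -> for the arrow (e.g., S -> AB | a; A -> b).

S -> h | SX; V -> c | h | SX | VSX | XVc; X -> c | h | SX | XVc

Unit productions: V->X, X->S.
Unit pairs (A ⇒* B via units): (V,S), (V,X), (X,S).
S: inherits non-unit rules of {S} → SX | h.
V: inherits non-unit rules of {S, V, X} → SX | VSX | XVc | c | h.
X: inherits non-unit rules of {S, X} → SX | XVc | c | h.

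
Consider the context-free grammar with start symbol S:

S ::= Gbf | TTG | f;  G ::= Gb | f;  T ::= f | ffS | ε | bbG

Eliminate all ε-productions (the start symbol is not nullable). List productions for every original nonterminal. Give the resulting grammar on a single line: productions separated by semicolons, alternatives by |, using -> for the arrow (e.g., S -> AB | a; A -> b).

Nullable set: {T}.
S -> TTG: T, T nullable, giving G | TG | TTG.
Drop T -> ε.
Unchanged (no nullable symbols): S -> Gbf; S -> f; G -> Gb; G -> f; T -> bbG; T -> f; T -> ffS.

S -> G | f | TG | Gbf | TTG; G -> f | Gb; T -> f | bbG | ffS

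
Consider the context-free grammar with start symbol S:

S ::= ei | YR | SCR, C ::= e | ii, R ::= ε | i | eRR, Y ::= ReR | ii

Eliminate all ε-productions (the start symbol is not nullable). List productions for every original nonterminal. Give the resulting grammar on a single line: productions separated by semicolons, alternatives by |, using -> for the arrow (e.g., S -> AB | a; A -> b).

Nullable set: {R}.
S -> SCR: R nullable, giving SC | SCR.
S -> YR: R nullable, giving Y | YR.
Drop R -> ε.
R -> eRR: R, R nullable, giving e | eR | eRR.
Y -> ReR: R, R nullable, giving Re | ReR | e | eR.
Unchanged (no nullable symbols): S -> ei; C -> e; C -> ii; R -> i; Y -> ii.

S -> Y | SC | YR | ei | SCR; C -> e | ii; R -> e | i | eR | eRR; Y -> e | Re | eR | ii | ReR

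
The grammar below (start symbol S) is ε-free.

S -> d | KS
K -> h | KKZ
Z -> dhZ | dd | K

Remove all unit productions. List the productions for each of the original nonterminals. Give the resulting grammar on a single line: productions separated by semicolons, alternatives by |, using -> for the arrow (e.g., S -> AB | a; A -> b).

Unit productions: Z->K.
Unit pairs (A ⇒* B via units): (Z,K).
S: inherits non-unit rules of {S} → KS | d.
K: inherits non-unit rules of {K} → KKZ | h.
Z: inherits non-unit rules of {K, Z} → KKZ | dd | dhZ | h.

S -> d | KS; K -> h | KKZ; Z -> h | dd | KKZ | dhZ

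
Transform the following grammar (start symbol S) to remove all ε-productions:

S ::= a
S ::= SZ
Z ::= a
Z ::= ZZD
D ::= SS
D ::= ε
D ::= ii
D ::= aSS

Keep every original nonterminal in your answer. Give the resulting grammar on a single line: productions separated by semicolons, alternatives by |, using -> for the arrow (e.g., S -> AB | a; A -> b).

S -> a | SZ; D -> SS | ii | aSS; Z -> a | ZZ | ZZD

Nullable set: {D}.
Drop D -> ε.
Z -> ZZD: D nullable, giving ZZ | ZZD.
Unchanged (no nullable symbols): S -> SZ; S -> a; D -> SS; D -> aSS; D -> ii; Z -> a.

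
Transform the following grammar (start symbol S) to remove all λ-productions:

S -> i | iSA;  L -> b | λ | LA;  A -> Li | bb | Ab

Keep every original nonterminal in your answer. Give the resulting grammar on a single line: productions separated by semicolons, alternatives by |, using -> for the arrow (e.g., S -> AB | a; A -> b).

Nullable set: {L}.
A -> Li: L nullable, giving Li | i.
Drop L -> λ.
L -> LA: L nullable, giving A | LA.
Unchanged (no nullable symbols): S -> i; S -> iSA; A -> Ab; A -> bb; L -> b.

S -> i | iSA; A -> i | Ab | Li | bb; L -> A | b | LA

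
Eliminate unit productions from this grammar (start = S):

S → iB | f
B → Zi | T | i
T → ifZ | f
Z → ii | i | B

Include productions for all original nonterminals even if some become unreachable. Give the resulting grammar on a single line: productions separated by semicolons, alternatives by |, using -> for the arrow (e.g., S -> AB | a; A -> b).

S -> f | iB; B -> f | i | Zi | ifZ; T -> f | ifZ; Z -> f | i | Zi | ii | ifZ

Unit productions: B->T, Z->B.
Unit pairs (A ⇒* B via units): (B,T), (Z,B), (Z,T).
S: inherits non-unit rules of {S} → f | iB.
B: inherits non-unit rules of {B, T} → Zi | f | i | ifZ.
T: inherits non-unit rules of {T} → f | ifZ.
Z: inherits non-unit rules of {B, T, Z} → Zi | f | i | ifZ | ii.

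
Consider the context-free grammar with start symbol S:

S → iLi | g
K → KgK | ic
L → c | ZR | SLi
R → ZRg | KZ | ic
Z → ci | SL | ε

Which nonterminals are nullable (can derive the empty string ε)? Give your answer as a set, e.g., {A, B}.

{Z}

Directly nullable (have an ε-rule): {Z}.
Not nullable: K, L, R, S — each has a terminal in every rule's right-hand side or depends on a non-nullable symbol.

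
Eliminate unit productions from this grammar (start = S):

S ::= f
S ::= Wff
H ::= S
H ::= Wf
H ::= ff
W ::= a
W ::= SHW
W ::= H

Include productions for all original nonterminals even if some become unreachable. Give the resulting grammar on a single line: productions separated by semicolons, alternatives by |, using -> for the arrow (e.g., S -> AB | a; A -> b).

Unit productions: H->S, W->H.
Unit pairs (A ⇒* B via units): (H,S), (W,H), (W,S).
S: inherits non-unit rules of {S} → Wff | f.
H: inherits non-unit rules of {H, S} → Wf | Wff | f | ff.
W: inherits non-unit rules of {H, S, W} → SHW | Wf | Wff | a | f | ff.

S -> f | Wff; H -> f | Wf | ff | Wff; W -> a | f | Wf | ff | SHW | Wff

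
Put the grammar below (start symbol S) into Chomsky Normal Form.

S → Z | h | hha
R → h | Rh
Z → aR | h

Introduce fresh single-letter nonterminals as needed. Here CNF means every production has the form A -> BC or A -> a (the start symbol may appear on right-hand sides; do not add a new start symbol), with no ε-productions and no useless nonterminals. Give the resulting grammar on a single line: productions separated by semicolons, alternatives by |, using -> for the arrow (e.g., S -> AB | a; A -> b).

S -> h | AC | BR; A -> h; B -> a; C -> AB; R -> h | RA

No ε-productions.
After unit-elimination: S -> h | aR | hha; R -> h | Rh; Z -> h | aR.
TERM: introduce B -> a, A -> h and substitute in every rule of length ≥2.
BIN: S -> AAB becomes S -> AC, C -> AB.
Drop unreachable/unproductive: Z.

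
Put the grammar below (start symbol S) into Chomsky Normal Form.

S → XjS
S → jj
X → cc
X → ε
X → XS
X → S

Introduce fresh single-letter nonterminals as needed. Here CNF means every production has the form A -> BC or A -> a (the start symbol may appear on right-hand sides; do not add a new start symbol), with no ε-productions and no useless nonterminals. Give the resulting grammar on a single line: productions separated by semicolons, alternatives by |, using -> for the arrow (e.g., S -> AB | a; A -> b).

S -> AA | AS | XC; A -> j; B -> c; C -> AS; D -> AS; X -> AA | AS | BB | XD | XS

Nullable: {X}; after ε-elimination: S -> jS | jj | XjS; X -> S | XS | cc.
After unit-elimination: S -> jS | jj | XjS; X -> XS | cc | jS | jj | XjS.
TERM: introduce B -> c, A -> j and substitute in every rule of length ≥2.
BIN: S -> XAS becomes S -> XC, C -> AS; X -> XAS becomes X -> XD, D -> AS.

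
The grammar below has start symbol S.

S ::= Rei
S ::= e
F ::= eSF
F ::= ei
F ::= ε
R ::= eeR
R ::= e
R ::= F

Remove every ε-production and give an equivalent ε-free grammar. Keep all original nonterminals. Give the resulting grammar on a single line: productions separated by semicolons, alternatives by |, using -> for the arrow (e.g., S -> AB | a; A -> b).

S -> e | ei | Rei; F -> eS | ei | eSF; R -> F | e | ee | eeR

Nullable set: {F, R}.
S -> Rei: R nullable, giving Rei | ei.
Drop F -> ε.
F -> eSF: F nullable, giving eS | eSF.
R -> F: F nullable, giving F.
R -> eeR: R nullable, giving ee | eeR.
Unchanged (no nullable symbols): S -> e; F -> ei; R -> e.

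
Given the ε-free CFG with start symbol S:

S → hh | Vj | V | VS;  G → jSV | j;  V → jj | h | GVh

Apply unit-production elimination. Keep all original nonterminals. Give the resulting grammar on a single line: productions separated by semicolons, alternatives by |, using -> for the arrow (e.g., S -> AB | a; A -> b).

Unit productions: S->V.
Unit pairs (A ⇒* B via units): (S,V).
S: inherits non-unit rules of {S, V} → GVh | VS | Vj | h | hh | jj.
G: inherits non-unit rules of {G} → j | jSV.
V: inherits non-unit rules of {V} → GVh | h | jj.

S -> h | VS | Vj | hh | jj | GVh; G -> j | jSV; V -> h | jj | GVh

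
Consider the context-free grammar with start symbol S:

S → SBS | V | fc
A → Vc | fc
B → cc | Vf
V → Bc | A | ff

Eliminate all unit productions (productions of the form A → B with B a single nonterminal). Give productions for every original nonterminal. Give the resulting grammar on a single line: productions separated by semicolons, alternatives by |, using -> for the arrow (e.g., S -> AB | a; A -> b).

S -> Bc | Vc | fc | ff | SBS; A -> Vc | fc; B -> Vf | cc; V -> Bc | Vc | fc | ff

Unit productions: S->V, V->A.
Unit pairs (A ⇒* B via units): (S,A), (S,V), (V,A).
S: inherits non-unit rules of {A, S, V} → Bc | SBS | Vc | fc | ff.
A: inherits non-unit rules of {A} → Vc | fc.
B: inherits non-unit rules of {B} → Vf | cc.
V: inherits non-unit rules of {A, V} → Bc | Vc | fc | ff.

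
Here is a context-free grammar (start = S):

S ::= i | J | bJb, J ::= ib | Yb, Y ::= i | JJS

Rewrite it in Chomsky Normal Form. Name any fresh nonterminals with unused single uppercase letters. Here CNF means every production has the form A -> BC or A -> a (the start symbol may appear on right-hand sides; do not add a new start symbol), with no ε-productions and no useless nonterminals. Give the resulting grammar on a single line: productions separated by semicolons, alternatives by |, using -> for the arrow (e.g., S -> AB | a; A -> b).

S -> i | AC | BA | YA; A -> b; B -> i; C -> JA; D -> JS; J -> BA | YA; Y -> i | JD

No ε-productions.
After unit-elimination: S -> i | Yb | ib | bJb; J -> Yb | ib; Y -> i | JJS.
TERM: introduce A -> b, B -> i and substitute in every rule of length ≥2.
BIN: S -> AJA becomes S -> AC, C -> JA; Y -> JJS becomes Y -> JD, D -> JS.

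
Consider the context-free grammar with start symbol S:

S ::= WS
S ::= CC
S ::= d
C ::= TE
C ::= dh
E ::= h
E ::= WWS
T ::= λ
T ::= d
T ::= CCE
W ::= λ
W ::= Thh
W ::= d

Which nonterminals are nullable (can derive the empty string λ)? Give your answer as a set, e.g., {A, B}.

Directly nullable (have an ε-rule): {T, W}.
Not nullable: C, E, S — each has a terminal in every rule's right-hand side or depends on a non-nullable symbol.

{T, W}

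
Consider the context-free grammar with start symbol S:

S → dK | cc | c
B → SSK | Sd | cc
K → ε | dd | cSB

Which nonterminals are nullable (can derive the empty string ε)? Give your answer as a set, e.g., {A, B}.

{K}

Directly nullable (have an ε-rule): {K}.
Not nullable: B, S — each has a terminal in every rule's right-hand side or depends on a non-nullable symbol.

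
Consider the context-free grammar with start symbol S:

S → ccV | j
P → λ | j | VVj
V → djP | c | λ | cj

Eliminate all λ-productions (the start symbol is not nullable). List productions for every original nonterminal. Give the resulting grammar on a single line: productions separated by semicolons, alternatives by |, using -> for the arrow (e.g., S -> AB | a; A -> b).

Nullable set: {P, V}.
S -> ccV: V nullable, giving cc | ccV.
Drop P -> λ.
P -> VVj: V, V nullable, giving VVj | Vj | j.
Drop V -> λ.
V -> djP: P nullable, giving dj | djP.
Unchanged (no nullable symbols): S -> j; P -> j; V -> c; V -> cj.

S -> j | cc | ccV; P -> j | Vj | VVj; V -> c | cj | dj | djP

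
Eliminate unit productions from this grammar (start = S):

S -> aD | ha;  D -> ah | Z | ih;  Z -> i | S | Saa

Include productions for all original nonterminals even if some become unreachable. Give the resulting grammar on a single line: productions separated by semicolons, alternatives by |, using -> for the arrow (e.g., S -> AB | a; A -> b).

Unit productions: D->Z, Z->S.
Unit pairs (A ⇒* B via units): (D,S), (D,Z), (Z,S).
S: inherits non-unit rules of {S} → aD | ha.
D: inherits non-unit rules of {D, S, Z} → Saa | aD | ah | ha | i | ih.
Z: inherits non-unit rules of {S, Z} → Saa | aD | ha | i.

S -> aD | ha; D -> i | aD | ah | ha | ih | Saa; Z -> i | aD | ha | Saa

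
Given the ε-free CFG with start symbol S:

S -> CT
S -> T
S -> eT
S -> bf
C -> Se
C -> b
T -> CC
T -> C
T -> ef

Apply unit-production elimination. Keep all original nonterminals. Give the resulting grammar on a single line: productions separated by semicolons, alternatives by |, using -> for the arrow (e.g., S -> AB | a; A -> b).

Unit productions: S->T, T->C.
Unit pairs (A ⇒* B via units): (S,C), (S,T), (T,C).
S: inherits non-unit rules of {C, S, T} → CC | CT | Se | b | bf | eT | ef.
C: inherits non-unit rules of {C} → Se | b.
T: inherits non-unit rules of {C, T} → CC | Se | b | ef.

S -> b | CC | CT | Se | bf | eT | ef; C -> b | Se; T -> b | CC | Se | ef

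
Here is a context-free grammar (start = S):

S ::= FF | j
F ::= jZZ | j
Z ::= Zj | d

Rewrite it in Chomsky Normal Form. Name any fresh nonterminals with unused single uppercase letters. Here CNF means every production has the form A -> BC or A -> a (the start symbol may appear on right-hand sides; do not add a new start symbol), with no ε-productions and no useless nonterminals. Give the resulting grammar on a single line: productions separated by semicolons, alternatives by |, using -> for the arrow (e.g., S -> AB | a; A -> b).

S -> j | FF; A -> j; B -> ZZ; F -> j | AB; Z -> d | ZA

No ε-productions.
No unit productions to eliminate.
TERM: introduce A -> j and substitute in every rule of length ≥2.
BIN: F -> AZZ becomes F -> AB, B -> ZZ.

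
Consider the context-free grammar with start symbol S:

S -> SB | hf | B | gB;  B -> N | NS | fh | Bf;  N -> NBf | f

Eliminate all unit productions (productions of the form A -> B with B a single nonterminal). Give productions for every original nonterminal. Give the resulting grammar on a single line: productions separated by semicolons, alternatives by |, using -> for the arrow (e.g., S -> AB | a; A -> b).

Unit productions: B->N, S->B.
Unit pairs (A ⇒* B via units): (B,N), (S,B), (S,N).
S: inherits non-unit rules of {B, N, S} → Bf | NBf | NS | SB | f | fh | gB | hf.
B: inherits non-unit rules of {B, N} → Bf | NBf | NS | f | fh.
N: inherits non-unit rules of {N} → NBf | f.

S -> f | Bf | NS | SB | fh | gB | hf | NBf; B -> f | Bf | NS | fh | NBf; N -> f | NBf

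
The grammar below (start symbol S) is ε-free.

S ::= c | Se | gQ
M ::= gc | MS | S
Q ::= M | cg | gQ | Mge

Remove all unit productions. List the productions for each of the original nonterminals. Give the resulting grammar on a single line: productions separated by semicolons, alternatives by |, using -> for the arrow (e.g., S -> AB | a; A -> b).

Unit productions: M->S, Q->M.
Unit pairs (A ⇒* B via units): (M,S), (Q,M), (Q,S).
S: inherits non-unit rules of {S} → Se | c | gQ.
M: inherits non-unit rules of {M, S} → MS | Se | c | gQ | gc.
Q: inherits non-unit rules of {M, Q, S} → MS | Mge | Se | c | cg | gQ | gc.

S -> c | Se | gQ; M -> c | MS | Se | gQ | gc; Q -> c | MS | Se | cg | gQ | gc | Mge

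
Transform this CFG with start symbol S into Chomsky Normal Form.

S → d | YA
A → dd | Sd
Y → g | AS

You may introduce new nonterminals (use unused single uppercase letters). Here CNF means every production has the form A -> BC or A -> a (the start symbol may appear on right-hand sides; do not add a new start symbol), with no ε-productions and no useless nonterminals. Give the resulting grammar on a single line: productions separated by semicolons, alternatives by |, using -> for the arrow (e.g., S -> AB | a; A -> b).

No ε-productions.
No unit productions to eliminate.
TERM: introduce B -> d and substitute in every rule of length ≥2.

S -> d | YA; A -> BB | SB; B -> d; Y -> g | AS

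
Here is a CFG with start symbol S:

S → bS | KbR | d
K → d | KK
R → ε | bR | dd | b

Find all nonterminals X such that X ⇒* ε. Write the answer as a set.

Directly nullable (have an ε-rule): {R}.
Not nullable: K, S — each has a terminal in every rule's right-hand side or depends on a non-nullable symbol.

{R}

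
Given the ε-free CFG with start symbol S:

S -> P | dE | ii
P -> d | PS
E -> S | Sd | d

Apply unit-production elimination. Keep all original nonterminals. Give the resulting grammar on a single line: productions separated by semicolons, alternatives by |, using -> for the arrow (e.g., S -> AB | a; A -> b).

Unit productions: E->S, S->P.
Unit pairs (A ⇒* B via units): (E,P), (E,S), (S,P).
S: inherits non-unit rules of {P, S} → PS | d | dE | ii.
E: inherits non-unit rules of {E, P, S} → PS | Sd | d | dE | ii.
P: inherits non-unit rules of {P} → PS | d.

S -> d | PS | dE | ii; E -> d | PS | Sd | dE | ii; P -> d | PS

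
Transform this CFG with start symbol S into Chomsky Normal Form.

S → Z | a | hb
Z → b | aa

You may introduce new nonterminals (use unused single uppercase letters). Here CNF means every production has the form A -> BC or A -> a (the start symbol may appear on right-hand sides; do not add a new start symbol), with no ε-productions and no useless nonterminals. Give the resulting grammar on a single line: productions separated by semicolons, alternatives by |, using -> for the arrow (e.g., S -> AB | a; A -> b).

No ε-productions.
After unit-elimination: S -> a | b | aa | hb; Z -> b | aa.
TERM: introduce A -> a, C -> b, B -> h and substitute in every rule of length ≥2.
Drop unreachable/unproductive: Z.

S -> a | b | AA | BC; A -> a; B -> h; C -> b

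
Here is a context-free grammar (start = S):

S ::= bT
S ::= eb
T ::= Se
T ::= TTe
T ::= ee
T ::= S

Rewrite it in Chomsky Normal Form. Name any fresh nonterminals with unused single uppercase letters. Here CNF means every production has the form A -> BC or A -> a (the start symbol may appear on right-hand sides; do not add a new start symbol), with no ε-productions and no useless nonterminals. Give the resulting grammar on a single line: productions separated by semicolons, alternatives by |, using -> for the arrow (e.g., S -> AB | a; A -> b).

No ε-productions.
After unit-elimination: S -> bT | eb; T -> Se | bT | eb | ee | TTe.
TERM: introduce A -> b, B -> e and substitute in every rule of length ≥2.
BIN: T -> TTB becomes T -> TC, C -> TB.

S -> AT | BA; A -> b; B -> e; C -> TB; T -> AT | BA | BB | SB | TC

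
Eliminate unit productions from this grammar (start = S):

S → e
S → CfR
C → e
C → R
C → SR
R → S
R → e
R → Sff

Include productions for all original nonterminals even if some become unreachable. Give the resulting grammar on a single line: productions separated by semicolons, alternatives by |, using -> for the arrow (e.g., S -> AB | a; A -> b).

S -> e | CfR; C -> e | SR | CfR | Sff; R -> e | CfR | Sff

Unit productions: C->R, R->S.
Unit pairs (A ⇒* B via units): (C,R), (C,S), (R,S).
S: inherits non-unit rules of {S} → CfR | e.
C: inherits non-unit rules of {C, R, S} → CfR | SR | Sff | e.
R: inherits non-unit rules of {R, S} → CfR | Sff | e.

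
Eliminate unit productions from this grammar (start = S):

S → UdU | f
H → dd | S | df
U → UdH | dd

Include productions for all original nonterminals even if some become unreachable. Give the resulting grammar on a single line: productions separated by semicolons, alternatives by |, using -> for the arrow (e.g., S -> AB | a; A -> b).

S -> f | UdU; H -> f | dd | df | UdU; U -> dd | UdH

Unit productions: H->S.
Unit pairs (A ⇒* B via units): (H,S).
S: inherits non-unit rules of {S} → UdU | f.
H: inherits non-unit rules of {H, S} → UdU | dd | df | f.
U: inherits non-unit rules of {U} → UdH | dd.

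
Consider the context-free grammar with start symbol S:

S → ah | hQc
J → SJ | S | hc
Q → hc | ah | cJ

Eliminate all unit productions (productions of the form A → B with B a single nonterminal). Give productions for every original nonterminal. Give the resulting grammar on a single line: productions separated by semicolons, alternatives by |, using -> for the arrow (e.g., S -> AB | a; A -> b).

Unit productions: J->S.
Unit pairs (A ⇒* B via units): (J,S).
S: inherits non-unit rules of {S} → ah | hQc.
J: inherits non-unit rules of {J, S} → SJ | ah | hQc | hc.
Q: inherits non-unit rules of {Q} → ah | cJ | hc.

S -> ah | hQc; J -> SJ | ah | hc | hQc; Q -> ah | cJ | hc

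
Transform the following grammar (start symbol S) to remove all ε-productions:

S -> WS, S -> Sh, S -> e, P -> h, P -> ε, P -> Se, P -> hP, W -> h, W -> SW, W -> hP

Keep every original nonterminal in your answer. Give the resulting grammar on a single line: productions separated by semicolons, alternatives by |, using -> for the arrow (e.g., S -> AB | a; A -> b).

Nullable set: {P}.
Drop P -> ε.
P -> hP: P nullable, giving h | hP.
W -> hP: P nullable, giving h | hP.
Unchanged (no nullable symbols): S -> Sh; S -> WS; S -> e; P -> Se; P -> h; W -> SW; W -> h.

S -> e | Sh | WS; P -> h | Se | hP; W -> h | SW | hP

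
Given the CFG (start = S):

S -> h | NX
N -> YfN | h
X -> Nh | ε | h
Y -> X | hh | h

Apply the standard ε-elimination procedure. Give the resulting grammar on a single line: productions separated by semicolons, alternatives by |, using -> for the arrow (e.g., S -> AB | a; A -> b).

Nullable set: {X, Y}.
S -> NX: X nullable, giving N | NX.
N -> YfN: Y nullable, giving YfN | fN.
Drop X -> ε.
Y -> X: X nullable, giving X.
Unchanged (no nullable symbols): S -> h; N -> h; X -> Nh; X -> h; Y -> h; Y -> hh.

S -> N | h | NX; N -> h | fN | YfN; X -> h | Nh; Y -> X | h | hh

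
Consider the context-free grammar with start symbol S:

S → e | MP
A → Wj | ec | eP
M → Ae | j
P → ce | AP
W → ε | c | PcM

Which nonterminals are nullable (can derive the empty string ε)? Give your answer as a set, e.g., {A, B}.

{W}

Directly nullable (have an ε-rule): {W}.
Not nullable: A, M, P, S — each has a terminal in every rule's right-hand side or depends on a non-nullable symbol.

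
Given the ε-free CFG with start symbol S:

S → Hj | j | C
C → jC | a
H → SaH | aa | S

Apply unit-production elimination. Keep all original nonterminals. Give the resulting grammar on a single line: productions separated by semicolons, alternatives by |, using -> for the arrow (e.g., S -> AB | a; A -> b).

S -> a | j | Hj | jC; C -> a | jC; H -> a | j | Hj | aa | jC | SaH

Unit productions: H->S, S->C.
Unit pairs (A ⇒* B via units): (H,C), (H,S), (S,C).
S: inherits non-unit rules of {C, S} → Hj | a | j | jC.
C: inherits non-unit rules of {C} → a | jC.
H: inherits non-unit rules of {C, H, S} → Hj | SaH | a | aa | j | jC.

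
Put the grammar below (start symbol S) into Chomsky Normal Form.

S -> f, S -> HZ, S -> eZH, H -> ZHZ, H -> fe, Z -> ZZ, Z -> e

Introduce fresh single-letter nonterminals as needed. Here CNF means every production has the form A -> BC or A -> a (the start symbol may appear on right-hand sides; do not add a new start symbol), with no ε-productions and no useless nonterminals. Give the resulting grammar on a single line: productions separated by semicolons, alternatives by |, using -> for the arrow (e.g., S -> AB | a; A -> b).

S -> f | BD | HZ; A -> f; B -> e; C -> HZ; D -> ZH; H -> AB | ZC; Z -> e | ZZ

No ε-productions.
No unit productions to eliminate.
TERM: introduce B -> e, A -> f and substitute in every rule of length ≥2.
BIN: H -> ZHZ becomes H -> ZC, C -> HZ; S -> BZH becomes S -> BD, D -> ZH.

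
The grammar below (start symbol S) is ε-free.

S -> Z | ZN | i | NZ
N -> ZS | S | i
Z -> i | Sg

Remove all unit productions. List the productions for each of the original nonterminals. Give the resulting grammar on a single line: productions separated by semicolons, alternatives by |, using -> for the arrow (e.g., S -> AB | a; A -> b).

Unit productions: N->S, S->Z.
Unit pairs (A ⇒* B via units): (N,S), (N,Z), (S,Z).
S: inherits non-unit rules of {S, Z} → NZ | Sg | ZN | i.
N: inherits non-unit rules of {N, S, Z} → NZ | Sg | ZN | ZS | i.
Z: inherits non-unit rules of {Z} → Sg | i.

S -> i | NZ | Sg | ZN; N -> i | NZ | Sg | ZN | ZS; Z -> i | Sg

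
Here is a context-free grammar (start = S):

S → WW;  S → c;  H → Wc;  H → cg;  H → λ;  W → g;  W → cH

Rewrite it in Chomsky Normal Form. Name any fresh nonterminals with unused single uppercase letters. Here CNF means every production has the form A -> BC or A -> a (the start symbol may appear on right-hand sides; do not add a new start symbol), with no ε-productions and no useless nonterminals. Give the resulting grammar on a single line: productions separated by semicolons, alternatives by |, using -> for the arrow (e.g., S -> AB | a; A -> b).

Nullable: {H}; after ε-elimination: S -> c | WW; H -> Wc | cg; W -> c | g | cH.
No unit productions to eliminate.
TERM: introduce A -> c, B -> g and substitute in every rule of length ≥2.

S -> c | WW; A -> c; B -> g; H -> AB | WA; W -> c | g | AH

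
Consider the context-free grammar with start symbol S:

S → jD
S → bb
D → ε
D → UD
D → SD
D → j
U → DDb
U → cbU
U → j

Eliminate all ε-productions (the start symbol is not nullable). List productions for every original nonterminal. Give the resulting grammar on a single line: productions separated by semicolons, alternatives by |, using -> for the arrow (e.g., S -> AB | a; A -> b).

S -> j | bb | jD; D -> S | U | j | SD | UD; U -> b | j | Db | DDb | cbU

Nullable set: {D}.
S -> jD: D nullable, giving j | jD.
Drop D -> ε.
D -> SD: D nullable, giving S | SD.
D -> UD: D nullable, giving U | UD.
U -> DDb: D, D nullable, giving DDb | Db | b.
Unchanged (no nullable symbols): S -> bb; D -> j; U -> cbU; U -> j.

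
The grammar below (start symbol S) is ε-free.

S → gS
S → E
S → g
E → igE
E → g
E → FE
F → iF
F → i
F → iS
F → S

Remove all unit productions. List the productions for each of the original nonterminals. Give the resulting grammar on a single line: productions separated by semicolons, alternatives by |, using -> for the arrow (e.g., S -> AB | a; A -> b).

Unit productions: F->S, S->E.
Unit pairs (A ⇒* B via units): (F,E), (F,S), (S,E).
S: inherits non-unit rules of {E, S} → FE | g | gS | igE.
E: inherits non-unit rules of {E} → FE | g | igE.
F: inherits non-unit rules of {E, F, S} → FE | g | gS | i | iF | iS | igE.

S -> g | FE | gS | igE; E -> g | FE | igE; F -> g | i | FE | gS | iF | iS | igE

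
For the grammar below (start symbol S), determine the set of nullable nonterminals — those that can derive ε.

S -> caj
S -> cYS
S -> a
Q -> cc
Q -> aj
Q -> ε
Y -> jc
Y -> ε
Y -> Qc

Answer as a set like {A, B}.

Directly nullable (have an ε-rule): {Q, Y}.
Not nullable: S — each has a terminal in every rule's right-hand side or depends on a non-nullable symbol.

{Q, Y}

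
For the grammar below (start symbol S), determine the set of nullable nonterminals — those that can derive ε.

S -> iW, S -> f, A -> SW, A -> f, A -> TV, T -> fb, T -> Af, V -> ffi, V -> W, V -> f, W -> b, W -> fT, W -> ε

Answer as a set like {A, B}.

{V, W}

Directly nullable (have an ε-rule): {W}.
V is nullable via V -> W (every symbol on the right is already known nullable).
Not nullable: A, S, T — each has a terminal in every rule's right-hand side or depends on a non-nullable symbol.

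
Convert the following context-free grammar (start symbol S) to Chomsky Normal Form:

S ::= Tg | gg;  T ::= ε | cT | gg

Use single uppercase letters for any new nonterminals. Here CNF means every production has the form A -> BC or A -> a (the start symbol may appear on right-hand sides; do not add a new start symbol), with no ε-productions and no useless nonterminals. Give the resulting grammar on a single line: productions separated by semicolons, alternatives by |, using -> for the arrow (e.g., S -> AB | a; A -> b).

S -> g | AA | TA; A -> g; B -> c; T -> c | AA | BT

Nullable: {T}; after ε-elimination: S -> g | Tg | gg; T -> c | cT | gg.
No unit productions to eliminate.
TERM: introduce B -> c, A -> g and substitute in every rule of length ≥2.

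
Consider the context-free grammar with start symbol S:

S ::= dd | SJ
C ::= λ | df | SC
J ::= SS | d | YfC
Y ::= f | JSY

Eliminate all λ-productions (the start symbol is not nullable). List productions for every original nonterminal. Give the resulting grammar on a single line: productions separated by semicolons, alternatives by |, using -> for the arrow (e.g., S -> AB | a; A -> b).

S -> SJ | dd; C -> S | SC | df; J -> d | SS | Yf | YfC; Y -> f | JSY

Nullable set: {C}.
Drop C -> λ.
C -> SC: C nullable, giving S | SC.
J -> YfC: C nullable, giving Yf | YfC.
Unchanged (no nullable symbols): S -> SJ; S -> dd; C -> df; J -> SS; J -> d; Y -> JSY; Y -> f.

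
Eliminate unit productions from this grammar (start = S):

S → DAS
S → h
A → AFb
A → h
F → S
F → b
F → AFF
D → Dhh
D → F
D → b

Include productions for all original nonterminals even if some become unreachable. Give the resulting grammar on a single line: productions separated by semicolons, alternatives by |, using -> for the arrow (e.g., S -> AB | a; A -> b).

Unit productions: D->F, F->S.
Unit pairs (A ⇒* B via units): (D,F), (D,S), (F,S).
S: inherits non-unit rules of {S} → DAS | h.
A: inherits non-unit rules of {A} → AFb | h.
D: inherits non-unit rules of {D, F, S} → AFF | DAS | Dhh | b | h.
F: inherits non-unit rules of {F, S} → AFF | DAS | b | h.

S -> h | DAS; A -> h | AFb; D -> b | h | AFF | DAS | Dhh; F -> b | h | AFF | DAS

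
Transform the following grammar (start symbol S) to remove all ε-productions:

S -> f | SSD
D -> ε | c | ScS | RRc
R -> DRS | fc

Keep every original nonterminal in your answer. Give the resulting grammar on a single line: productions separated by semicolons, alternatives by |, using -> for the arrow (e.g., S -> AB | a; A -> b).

S -> f | SS | SSD; D -> c | RRc | ScS; R -> RS | fc | DRS

Nullable set: {D}.
S -> SSD: D nullable, giving SS | SSD.
Drop D -> ε.
R -> DRS: D nullable, giving DRS | RS.
Unchanged (no nullable symbols): S -> f; D -> RRc; D -> ScS; D -> c; R -> fc.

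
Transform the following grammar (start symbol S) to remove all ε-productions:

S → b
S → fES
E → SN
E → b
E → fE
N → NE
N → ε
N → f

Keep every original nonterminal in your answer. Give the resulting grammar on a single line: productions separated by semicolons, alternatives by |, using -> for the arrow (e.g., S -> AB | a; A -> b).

Nullable set: {N}.
E -> SN: N nullable, giving S | SN.
Drop N -> ε.
N -> NE: N nullable, giving E | NE.
Unchanged (no nullable symbols): S -> b; S -> fES; E -> b; E -> fE; N -> f.

S -> b | fES; E -> S | b | SN | fE; N -> E | f | NE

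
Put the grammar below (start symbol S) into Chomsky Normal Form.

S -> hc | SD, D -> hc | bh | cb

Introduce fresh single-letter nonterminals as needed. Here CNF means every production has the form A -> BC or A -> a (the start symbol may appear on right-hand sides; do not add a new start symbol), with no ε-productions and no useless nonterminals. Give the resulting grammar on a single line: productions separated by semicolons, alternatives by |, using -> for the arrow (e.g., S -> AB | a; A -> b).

S -> BC | SD; A -> b; B -> h; C -> c; D -> AB | BC | CA

No ε-productions.
No unit productions to eliminate.
TERM: introduce A -> b, C -> c, B -> h and substitute in every rule of length ≥2.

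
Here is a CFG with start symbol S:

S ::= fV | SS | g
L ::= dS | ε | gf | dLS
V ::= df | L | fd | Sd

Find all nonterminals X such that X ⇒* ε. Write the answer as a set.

Directly nullable (have an ε-rule): {L}.
V is nullable via V -> L (every symbol on the right is already known nullable).
Not nullable: S — each has a terminal in every rule's right-hand side or depends on a non-nullable symbol.

{L, V}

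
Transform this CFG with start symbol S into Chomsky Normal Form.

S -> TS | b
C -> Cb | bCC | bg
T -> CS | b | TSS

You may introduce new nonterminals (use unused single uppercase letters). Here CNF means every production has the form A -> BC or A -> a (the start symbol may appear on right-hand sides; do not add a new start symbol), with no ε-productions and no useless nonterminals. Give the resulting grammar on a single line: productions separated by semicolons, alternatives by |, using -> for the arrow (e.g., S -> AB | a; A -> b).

S -> b | TS; A -> b; B -> g; C -> AB | AD | CA; D -> CC; E -> SS; T -> b | CS | TE

No ε-productions.
No unit productions to eliminate.
TERM: introduce A -> b, B -> g and substitute in every rule of length ≥2.
BIN: C -> ACC becomes C -> AD, D -> CC; T -> TSS becomes T -> TE, E -> SS.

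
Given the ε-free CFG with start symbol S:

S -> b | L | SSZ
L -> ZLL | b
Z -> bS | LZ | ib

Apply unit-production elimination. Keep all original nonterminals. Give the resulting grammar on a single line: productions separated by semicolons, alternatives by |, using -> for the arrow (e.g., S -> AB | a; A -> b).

S -> b | SSZ | ZLL; L -> b | ZLL; Z -> LZ | bS | ib

Unit productions: S->L.
Unit pairs (A ⇒* B via units): (S,L).
S: inherits non-unit rules of {L, S} → SSZ | ZLL | b.
L: inherits non-unit rules of {L} → ZLL | b.
Z: inherits non-unit rules of {Z} → LZ | bS | ib.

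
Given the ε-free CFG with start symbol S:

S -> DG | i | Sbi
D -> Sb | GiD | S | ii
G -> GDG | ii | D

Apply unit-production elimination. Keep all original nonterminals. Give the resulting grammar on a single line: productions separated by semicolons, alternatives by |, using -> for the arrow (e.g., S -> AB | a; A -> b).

Unit productions: D->S, G->D.
Unit pairs (A ⇒* B via units): (D,S), (G,D), (G,S).
S: inherits non-unit rules of {S} → DG | Sbi | i.
D: inherits non-unit rules of {D, S} → DG | GiD | Sb | Sbi | i | ii.
G: inherits non-unit rules of {D, G, S} → DG | GDG | GiD | Sb | Sbi | i | ii.

S -> i | DG | Sbi; D -> i | DG | Sb | ii | GiD | Sbi; G -> i | DG | Sb | ii | GDG | GiD | Sbi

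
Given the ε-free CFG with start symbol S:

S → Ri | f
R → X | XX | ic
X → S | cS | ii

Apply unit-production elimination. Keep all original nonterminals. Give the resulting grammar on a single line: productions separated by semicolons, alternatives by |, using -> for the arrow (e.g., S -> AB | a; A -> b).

Unit productions: R->X, X->S.
Unit pairs (A ⇒* B via units): (R,S), (R,X), (X,S).
S: inherits non-unit rules of {S} → Ri | f.
R: inherits non-unit rules of {R, S, X} → Ri | XX | cS | f | ic | ii.
X: inherits non-unit rules of {S, X} → Ri | cS | f | ii.

S -> f | Ri; R -> f | Ri | XX | cS | ic | ii; X -> f | Ri | cS | ii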